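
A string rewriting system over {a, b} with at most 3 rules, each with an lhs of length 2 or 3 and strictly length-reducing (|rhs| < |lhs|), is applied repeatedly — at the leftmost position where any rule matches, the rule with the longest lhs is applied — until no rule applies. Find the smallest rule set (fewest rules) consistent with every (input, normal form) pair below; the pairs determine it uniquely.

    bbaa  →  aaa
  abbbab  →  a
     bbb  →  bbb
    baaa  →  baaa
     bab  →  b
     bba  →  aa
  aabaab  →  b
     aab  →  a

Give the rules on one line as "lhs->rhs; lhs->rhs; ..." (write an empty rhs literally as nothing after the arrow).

ab->; aba->bb; bba->aa

  | bbaa => aaa
  | abbbab => bbab => aab => a
  | bbb
  | baaa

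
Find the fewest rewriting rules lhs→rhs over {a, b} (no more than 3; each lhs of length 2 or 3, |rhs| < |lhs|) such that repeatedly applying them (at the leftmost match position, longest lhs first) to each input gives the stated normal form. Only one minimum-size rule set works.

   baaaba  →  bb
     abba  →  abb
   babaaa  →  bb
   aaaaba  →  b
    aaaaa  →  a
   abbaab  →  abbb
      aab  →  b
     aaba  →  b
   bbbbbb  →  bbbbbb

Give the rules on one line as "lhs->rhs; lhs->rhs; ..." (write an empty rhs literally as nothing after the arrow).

aa->; ba->b

  | baaaba => baaba => baba => bba => bb
  | abba => abb
  | babaaa => bbaaa => bbaa => bba => bb
  | aaaaba => aaba => ba => b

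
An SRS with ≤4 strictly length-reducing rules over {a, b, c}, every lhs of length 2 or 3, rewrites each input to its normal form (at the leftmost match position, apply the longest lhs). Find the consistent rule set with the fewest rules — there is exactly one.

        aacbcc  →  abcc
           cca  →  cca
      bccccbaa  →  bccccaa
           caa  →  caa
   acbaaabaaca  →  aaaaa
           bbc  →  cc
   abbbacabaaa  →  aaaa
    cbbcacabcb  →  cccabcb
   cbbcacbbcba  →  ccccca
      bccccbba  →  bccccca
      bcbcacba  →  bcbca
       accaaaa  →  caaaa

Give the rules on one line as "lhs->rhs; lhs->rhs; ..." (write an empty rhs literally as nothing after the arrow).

ac->; ba->a; bb->c

  | aacbcc => abcc
  | cca
  | bccccbaa => bccccaa
  | caa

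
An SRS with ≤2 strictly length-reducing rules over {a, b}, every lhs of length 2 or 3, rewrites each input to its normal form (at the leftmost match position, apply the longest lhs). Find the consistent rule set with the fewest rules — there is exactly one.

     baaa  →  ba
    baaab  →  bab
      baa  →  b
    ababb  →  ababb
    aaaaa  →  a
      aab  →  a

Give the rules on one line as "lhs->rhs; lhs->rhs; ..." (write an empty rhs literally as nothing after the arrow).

  | baaa => ba
  | baaab => bab
  | baa => b
  | ababb

aa->; aab->a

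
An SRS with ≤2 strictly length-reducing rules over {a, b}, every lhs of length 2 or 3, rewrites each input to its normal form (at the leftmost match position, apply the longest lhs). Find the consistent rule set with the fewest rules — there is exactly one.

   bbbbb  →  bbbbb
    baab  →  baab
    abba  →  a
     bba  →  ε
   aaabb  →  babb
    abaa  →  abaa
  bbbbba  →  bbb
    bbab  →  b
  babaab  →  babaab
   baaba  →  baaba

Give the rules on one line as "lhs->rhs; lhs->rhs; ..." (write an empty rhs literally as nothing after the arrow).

aaa->ba; bba->

  | bbbbb
  | baab
  | abba => a
  | bba => ε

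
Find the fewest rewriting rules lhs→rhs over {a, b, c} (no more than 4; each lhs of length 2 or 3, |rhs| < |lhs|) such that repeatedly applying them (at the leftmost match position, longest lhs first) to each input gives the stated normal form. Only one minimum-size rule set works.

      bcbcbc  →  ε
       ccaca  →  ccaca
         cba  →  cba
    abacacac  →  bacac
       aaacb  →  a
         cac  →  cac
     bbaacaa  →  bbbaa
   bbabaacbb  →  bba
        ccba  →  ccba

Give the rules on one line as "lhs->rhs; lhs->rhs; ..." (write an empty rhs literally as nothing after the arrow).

  | bcbcbc => bcbc => bc => ε
  | ccaca
  | cba
  | abacacac => aacacac => bacac

aac->b; ab->a; bc->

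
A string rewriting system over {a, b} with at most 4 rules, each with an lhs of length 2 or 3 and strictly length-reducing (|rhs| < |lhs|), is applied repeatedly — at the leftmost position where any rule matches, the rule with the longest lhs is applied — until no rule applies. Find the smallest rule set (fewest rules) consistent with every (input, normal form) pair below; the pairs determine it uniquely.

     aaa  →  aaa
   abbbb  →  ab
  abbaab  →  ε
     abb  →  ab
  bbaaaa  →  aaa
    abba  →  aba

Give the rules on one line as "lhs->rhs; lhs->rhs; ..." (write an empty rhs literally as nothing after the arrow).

  | aaa
  | abbbb => abbb => abb => ab
  | abbaab => abaab => aab => ε
  | abb => ab

aab->; baa->a; bb->b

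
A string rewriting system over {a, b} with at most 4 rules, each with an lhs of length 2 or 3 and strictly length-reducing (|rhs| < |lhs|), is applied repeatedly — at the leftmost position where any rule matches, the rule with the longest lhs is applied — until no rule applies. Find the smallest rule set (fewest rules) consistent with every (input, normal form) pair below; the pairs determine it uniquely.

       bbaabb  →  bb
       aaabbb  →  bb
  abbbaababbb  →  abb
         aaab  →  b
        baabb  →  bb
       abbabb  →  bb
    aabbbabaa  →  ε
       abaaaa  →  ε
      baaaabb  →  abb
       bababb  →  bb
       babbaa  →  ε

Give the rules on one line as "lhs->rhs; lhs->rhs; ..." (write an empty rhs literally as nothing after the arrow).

aa->; aaa->; ba->a; bbb->bb

  | bbaabb => baabb => aabb => bb
  | aaabbb => bbb => bb
  | abbbaababbb => abbaababbb => abaababbb => aaababbb => babbb => abbb => abb
  | aaab => b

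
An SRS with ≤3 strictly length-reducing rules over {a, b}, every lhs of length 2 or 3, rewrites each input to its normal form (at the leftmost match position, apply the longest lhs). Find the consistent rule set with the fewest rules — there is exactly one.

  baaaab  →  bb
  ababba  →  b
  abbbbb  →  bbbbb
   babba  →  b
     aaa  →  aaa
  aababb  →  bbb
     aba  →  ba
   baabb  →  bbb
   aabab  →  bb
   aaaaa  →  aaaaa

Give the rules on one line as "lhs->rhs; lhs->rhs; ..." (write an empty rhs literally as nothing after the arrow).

  | baaaab => baaab => baab => bab => bb
  | ababba => babba => bbba => b
  | abbbbb => bbbbb
  | babba => bbba => b

ab->b; bba->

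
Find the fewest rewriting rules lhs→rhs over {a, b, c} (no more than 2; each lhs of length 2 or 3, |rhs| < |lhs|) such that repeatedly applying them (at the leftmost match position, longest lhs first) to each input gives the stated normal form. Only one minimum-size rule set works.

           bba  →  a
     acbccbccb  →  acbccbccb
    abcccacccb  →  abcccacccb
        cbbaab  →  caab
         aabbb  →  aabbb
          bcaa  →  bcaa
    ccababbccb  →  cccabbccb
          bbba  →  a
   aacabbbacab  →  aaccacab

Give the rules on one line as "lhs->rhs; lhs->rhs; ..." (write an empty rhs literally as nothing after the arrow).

aba->ca; ba->a

  | bba => ba => a
  | acbccbccb
  | abcccacccb
  | cbbaab => cbaab => caab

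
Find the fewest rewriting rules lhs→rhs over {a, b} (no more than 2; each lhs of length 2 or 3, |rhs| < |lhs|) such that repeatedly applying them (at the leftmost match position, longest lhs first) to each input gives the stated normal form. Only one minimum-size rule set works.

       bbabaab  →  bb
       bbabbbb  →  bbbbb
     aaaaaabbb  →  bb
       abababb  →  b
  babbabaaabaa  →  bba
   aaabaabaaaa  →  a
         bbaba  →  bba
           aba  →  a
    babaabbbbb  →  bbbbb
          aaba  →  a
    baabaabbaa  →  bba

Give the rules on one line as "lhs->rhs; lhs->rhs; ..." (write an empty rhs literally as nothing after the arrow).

  | bbabaab => bbaab => bbab => bb
  | bbabbbb => bbbbb
  | aaaaaabbb => aaaaabbb => aaaabbb => aaabbb => aabbb => abbb => bb
  | abababb => ababb => abb => b

aa->a; ab->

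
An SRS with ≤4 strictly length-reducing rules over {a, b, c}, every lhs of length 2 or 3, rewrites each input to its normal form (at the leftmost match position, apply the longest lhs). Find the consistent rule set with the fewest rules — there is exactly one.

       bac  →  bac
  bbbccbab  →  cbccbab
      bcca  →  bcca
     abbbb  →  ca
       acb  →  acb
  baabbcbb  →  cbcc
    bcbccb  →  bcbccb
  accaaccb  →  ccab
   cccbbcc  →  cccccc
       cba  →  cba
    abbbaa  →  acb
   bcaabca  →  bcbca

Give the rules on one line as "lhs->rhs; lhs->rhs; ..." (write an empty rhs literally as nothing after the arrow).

  | bac
  | bbbccbab => cbccbab
  | bcca
  | abbbb => acbb => acc => ca

aa->; acc->ca; bb->c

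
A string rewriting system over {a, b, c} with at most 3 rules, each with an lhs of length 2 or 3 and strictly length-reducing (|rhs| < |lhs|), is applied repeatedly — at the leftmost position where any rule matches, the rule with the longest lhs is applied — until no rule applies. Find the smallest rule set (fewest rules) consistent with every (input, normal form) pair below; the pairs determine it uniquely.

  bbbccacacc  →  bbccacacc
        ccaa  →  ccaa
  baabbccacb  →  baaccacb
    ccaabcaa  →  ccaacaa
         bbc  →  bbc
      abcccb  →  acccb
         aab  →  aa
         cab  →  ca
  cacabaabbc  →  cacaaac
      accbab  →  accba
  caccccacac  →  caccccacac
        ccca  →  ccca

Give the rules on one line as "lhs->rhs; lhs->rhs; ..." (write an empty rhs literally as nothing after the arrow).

ab->a; bbb->bb

  | bbbccacacc => bbccacacc
  | ccaa
  | baabbccacb => baabccacb => baaccacb
  | ccaabcaa => ccaacaa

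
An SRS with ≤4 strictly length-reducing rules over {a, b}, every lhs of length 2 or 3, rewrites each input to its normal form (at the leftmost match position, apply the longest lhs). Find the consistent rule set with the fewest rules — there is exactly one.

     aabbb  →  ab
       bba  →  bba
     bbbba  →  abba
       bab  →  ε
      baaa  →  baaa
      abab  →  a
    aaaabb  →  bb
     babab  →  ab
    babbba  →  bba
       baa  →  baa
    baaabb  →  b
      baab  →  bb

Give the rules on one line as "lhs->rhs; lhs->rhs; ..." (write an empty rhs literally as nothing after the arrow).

  | aabbb => bbb => ab
  | bba
  | bbbba => abba
  | bab => ε

aab->b; bab->; bbb->ab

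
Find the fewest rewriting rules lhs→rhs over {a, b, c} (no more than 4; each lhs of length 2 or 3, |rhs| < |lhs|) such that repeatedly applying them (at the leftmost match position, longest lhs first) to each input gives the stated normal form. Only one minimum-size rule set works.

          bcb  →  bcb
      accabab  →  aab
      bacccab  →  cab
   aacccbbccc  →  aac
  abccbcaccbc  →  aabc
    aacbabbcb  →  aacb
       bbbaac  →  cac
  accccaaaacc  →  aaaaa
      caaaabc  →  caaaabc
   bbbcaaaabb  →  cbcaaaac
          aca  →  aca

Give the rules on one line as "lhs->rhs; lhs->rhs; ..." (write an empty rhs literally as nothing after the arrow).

ba->; bb->c; cc->

  | bcb
  | accabab => aabab => aab
  | bacccab => cccab => cab
  | aacccbbccc => aacbbccc => aaccccc => aaccc => aac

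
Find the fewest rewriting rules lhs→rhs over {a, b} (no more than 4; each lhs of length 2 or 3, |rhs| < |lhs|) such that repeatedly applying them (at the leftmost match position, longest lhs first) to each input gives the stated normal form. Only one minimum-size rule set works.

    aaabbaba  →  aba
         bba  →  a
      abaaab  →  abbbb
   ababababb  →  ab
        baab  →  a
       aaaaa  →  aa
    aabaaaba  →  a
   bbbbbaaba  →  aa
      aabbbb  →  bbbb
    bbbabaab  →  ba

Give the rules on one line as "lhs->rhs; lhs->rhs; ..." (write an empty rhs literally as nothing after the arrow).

  | aaabbaba => bbbbaba => bbaba => aba
  | bba => a
  | abaaab => abbbb
  | ababababb => abbababb => aababb => baabb => bbab => ab

aaa->bb; aab->ba; bab->bb; bba->a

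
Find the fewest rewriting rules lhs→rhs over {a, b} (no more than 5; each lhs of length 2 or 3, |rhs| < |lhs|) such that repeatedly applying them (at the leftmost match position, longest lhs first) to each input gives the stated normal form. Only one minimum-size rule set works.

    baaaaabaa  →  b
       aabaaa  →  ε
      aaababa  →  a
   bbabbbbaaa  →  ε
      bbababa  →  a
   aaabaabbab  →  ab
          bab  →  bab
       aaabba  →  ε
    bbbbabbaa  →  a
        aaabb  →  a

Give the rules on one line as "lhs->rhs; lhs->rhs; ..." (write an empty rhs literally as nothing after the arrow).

  | baaaaabaa => baaabaa => babaa => baa => b
  | aabaaa => aaaa => aa => ε
  | aaababa => ababa => aba => a
  | bbabbbbaaa => abbbbaaa => abbaaa => aaaa => aa => ε

aa->; aab->a; aba->a; bb->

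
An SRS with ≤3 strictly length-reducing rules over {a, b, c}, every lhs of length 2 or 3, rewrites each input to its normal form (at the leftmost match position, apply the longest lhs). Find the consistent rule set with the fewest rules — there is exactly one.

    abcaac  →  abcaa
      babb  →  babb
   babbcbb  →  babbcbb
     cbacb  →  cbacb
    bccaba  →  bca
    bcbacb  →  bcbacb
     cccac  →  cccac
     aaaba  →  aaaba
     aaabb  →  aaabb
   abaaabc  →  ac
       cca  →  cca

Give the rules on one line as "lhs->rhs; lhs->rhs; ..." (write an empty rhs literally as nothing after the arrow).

  | abcaac => abcaa
  | babb
  | babbcbb
  | cbacb

aac->aa; baa->c; cab->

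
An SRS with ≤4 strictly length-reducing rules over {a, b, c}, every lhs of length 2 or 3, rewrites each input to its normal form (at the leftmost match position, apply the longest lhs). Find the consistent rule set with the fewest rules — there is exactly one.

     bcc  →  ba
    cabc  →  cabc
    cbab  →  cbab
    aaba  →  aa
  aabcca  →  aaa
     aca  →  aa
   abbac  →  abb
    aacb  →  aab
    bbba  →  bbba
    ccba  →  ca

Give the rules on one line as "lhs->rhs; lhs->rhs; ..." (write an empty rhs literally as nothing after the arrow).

  | bcc => ba
  | cabc
  | cbab
  | aaba => aca => aa

aba->ca; ac->a; bac->b; cc->a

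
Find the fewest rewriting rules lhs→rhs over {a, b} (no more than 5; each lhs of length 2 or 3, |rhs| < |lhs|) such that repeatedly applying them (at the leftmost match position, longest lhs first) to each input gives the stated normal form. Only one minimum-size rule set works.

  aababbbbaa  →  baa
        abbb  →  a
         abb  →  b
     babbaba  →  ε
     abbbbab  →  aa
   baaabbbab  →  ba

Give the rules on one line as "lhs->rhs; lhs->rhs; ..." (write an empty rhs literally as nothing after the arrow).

aaa->; ab->a; abb->b; bb->a

  | aababbbbaa => aaabbbbaa => bbbbaa => abbaa => baa
  | abbb => bb => a
  | abb => b
  | babbaba => bbaba => aaba => aaa => ε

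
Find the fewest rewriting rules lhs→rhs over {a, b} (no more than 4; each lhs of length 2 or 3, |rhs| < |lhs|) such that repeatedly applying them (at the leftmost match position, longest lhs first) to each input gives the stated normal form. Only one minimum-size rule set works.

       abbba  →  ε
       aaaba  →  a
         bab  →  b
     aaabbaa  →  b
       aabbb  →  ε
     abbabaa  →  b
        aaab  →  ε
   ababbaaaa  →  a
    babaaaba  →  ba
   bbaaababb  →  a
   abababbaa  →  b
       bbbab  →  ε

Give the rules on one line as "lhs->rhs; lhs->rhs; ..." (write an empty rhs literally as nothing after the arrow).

aa->; aaa->bb; ab->; bb->a

  | abbba => bba => aa => ε
  | aaaba => bbba => aba => a
  | bab => b
  | aaabbaa => bbbbaa => abbaa => baa => b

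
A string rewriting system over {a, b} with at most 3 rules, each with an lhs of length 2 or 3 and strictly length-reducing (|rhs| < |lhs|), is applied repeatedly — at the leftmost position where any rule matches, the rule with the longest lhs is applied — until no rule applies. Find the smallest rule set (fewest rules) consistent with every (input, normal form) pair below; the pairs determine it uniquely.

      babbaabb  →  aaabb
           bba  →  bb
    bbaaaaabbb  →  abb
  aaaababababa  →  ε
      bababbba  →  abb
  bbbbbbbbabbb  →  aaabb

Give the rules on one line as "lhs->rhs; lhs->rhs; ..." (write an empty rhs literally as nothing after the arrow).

  | babbaabb => bbbaabb => aaabb
  | bba => bb
  | bbaaaaabbb => bbaaaabbb => bbaaabbb => bbaabbb => bbabbb => bbbbb => abb
  | aaaababababa => aaabababa => aababa => aba => ε

aba->; ba->b; bbb->a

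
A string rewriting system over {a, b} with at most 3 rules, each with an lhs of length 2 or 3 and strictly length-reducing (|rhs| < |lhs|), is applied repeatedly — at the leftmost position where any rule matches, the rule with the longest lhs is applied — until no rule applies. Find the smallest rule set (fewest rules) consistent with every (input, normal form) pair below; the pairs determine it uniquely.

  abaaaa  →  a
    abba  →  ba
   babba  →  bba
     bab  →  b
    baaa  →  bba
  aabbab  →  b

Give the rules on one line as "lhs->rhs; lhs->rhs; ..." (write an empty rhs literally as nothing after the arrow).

  | abaaaa => aaaa => aaa => aa => a
  | abba => ba
  | babba => bba
  | bab => b

aa->a; ab->; baa->bb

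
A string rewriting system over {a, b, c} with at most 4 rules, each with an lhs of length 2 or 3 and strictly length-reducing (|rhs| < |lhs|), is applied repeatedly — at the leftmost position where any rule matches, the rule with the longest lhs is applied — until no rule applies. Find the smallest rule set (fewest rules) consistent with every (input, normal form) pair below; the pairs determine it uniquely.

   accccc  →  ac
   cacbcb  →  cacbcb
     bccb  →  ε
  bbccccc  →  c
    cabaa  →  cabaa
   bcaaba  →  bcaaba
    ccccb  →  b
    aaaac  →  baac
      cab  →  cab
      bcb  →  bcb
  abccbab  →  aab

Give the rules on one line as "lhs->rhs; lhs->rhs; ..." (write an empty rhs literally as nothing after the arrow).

aaa->ba; bb->; cc->

  | accccc => accc => ac
  | cacbcb
  | bccb => bb => ε
  | bbccccc => ccccc => ccc => c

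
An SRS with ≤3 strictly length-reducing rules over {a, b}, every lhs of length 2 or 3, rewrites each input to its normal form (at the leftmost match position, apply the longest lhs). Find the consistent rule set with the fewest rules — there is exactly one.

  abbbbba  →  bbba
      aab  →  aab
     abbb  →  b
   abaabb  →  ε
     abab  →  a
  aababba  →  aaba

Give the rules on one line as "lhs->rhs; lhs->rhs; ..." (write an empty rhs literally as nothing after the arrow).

  | abbbbba => bbba
  | aab
  | abbb => b
  | abaabb => abb => ε

abb->; baa->; bab->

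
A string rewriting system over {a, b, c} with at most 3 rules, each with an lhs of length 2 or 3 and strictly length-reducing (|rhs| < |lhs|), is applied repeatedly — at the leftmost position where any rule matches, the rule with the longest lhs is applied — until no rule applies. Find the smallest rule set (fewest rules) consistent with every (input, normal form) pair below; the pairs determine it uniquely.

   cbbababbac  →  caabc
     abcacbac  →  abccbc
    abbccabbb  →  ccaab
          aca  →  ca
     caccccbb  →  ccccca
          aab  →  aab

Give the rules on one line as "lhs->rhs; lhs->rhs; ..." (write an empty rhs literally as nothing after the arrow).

ac->c; bb->a

  | cbbababbac => caababbac => caabaaac => caabaac => caabac => caabc
  | abcacbac => abccbac => abccbc
  | abbccabbb => aaccabbb => accabbb => ccabbb => ccaab
  | aca => ca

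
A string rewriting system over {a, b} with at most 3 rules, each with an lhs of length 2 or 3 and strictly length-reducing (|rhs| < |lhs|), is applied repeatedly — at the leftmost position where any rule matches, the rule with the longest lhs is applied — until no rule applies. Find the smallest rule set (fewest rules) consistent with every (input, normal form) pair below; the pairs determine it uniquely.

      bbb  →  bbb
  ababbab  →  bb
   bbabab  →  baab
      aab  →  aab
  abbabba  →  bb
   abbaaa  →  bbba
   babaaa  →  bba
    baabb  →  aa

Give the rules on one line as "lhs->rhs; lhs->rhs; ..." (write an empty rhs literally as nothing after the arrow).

aaa->bb; abb->ba; bab->a

  | bbb
  | ababbab => aabab => aaa => bb
  | bbabab => baab
  | aab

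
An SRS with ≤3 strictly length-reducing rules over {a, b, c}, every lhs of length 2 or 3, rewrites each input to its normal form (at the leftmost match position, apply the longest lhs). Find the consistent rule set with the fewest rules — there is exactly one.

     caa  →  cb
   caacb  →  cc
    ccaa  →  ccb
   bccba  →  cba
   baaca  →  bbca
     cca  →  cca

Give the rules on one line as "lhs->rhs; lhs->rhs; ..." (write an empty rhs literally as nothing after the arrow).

  | caa => cb
  | caacb => cbcb => cc
  | ccaa => ccb
  | bccba => cba

aa->b; bcb->c; bcc->c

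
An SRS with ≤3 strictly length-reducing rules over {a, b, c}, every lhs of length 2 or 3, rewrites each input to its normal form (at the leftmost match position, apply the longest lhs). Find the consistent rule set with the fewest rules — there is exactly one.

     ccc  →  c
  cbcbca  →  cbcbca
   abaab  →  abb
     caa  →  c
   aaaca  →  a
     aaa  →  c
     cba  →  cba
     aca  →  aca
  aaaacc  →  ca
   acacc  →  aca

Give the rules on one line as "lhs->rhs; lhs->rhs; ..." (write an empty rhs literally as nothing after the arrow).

  | ccc => c
  | cbcbca
  | abaab => abb
  | caa => c

aa->; aaa->c; cc->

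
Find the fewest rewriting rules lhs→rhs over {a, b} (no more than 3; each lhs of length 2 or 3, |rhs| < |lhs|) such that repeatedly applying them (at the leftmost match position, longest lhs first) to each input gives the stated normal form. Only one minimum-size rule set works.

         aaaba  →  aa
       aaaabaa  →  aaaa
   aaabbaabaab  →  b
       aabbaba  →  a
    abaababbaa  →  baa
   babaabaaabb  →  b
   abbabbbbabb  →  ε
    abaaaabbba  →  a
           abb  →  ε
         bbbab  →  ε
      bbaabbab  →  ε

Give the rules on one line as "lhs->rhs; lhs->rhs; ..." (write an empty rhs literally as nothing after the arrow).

  | aaaba => aa
  | aaaabaa => aaaa
  | aaabbaabaab => abaabaab => baabaab => baab => b
  | aabbaba => baba => bba => a

aab->; ab->b; bb->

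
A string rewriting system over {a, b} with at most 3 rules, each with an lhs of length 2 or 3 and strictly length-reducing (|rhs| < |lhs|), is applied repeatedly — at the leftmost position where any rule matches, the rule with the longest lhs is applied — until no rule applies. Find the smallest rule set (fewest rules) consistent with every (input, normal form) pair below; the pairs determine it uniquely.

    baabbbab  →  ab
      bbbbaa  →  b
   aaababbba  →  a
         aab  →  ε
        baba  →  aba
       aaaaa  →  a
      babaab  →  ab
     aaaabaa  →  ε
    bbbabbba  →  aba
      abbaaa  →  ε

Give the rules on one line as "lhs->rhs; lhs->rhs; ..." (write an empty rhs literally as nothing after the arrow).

  | baabbbab => bbbbbab => bbbab => bab => ab
  | bbbbaa => bbaa => aa => b
  | aaababbba => bababbba => ababbba => aabbba => bbbba => bba => a
  | aab => bb => ε

aa->b; bab->ab; bb->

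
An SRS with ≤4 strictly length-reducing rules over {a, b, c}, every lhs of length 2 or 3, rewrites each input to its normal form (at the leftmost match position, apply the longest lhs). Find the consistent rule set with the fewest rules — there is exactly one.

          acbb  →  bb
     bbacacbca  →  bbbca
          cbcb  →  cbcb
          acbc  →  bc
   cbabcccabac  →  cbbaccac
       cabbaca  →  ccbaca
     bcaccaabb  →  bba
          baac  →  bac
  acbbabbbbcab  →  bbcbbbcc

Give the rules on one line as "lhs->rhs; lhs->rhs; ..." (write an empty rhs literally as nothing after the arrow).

  | acbb => bb
  | bbacacbca => bbacbca => bbbca
  | cbcb
  | acbc => bc

aa->a; ab->c; acb->b; ccc->ba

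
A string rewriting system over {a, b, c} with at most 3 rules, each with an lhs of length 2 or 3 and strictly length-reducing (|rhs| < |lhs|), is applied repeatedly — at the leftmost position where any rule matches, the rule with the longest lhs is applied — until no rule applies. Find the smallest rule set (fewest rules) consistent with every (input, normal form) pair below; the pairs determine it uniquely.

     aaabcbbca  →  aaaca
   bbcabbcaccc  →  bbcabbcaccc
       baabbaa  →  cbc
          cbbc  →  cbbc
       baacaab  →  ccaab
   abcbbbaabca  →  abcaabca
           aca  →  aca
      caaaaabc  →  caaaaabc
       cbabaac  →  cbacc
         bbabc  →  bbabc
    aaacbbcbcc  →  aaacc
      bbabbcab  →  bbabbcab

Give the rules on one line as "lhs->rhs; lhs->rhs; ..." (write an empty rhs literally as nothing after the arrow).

baa->c; bcb->bc; bcc->c

  | aaabcbbca => aaabcbca => aaabcca => aaaca
  | bbcabbcaccc
  | baabbaa => cbbaa => cbc
  | cbbc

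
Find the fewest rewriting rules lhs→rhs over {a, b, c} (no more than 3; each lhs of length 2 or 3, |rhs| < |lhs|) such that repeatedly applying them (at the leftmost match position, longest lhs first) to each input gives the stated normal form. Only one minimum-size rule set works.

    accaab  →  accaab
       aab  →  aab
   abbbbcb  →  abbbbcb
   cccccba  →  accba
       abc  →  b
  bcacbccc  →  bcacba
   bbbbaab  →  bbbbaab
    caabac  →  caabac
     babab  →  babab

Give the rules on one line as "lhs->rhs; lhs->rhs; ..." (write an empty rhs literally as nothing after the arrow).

  | accaab
  | aab
  | abbbbcb
  | cccccba => accba

abc->b; ccc->a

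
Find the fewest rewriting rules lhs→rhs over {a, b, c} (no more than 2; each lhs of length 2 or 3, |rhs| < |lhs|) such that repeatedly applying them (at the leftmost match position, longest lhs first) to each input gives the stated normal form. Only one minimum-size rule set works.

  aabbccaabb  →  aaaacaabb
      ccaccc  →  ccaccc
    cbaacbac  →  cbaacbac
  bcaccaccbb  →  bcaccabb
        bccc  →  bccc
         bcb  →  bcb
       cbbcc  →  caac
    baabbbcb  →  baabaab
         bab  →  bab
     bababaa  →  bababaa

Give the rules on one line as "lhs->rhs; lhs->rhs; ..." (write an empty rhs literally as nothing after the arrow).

bbc->aa; ccb->b

  | aabbccaabb => aaaacaabb
  | ccaccc
  | cbaacbac
  | bcaccaccbb => bcaccabb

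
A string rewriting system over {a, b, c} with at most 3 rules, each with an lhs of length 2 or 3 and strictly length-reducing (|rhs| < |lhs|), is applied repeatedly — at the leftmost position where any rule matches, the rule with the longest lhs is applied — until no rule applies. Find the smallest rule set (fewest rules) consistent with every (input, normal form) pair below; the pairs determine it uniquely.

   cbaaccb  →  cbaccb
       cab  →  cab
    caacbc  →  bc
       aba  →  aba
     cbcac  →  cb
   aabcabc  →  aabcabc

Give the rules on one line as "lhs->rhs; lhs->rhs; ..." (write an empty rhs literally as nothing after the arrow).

aac->ac; cac->

  | cbaaccb => cbaccb
  | cab
  | caacbc => cacbc => bc
  | aba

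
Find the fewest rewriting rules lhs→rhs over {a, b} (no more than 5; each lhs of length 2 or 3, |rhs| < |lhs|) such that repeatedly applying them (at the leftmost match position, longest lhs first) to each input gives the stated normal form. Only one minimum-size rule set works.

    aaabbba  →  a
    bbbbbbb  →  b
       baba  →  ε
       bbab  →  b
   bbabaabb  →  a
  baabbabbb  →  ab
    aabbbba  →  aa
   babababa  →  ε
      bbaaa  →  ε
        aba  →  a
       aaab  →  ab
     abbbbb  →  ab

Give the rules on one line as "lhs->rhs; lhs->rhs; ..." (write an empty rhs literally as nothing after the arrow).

aaa->a; ba->; bb->; bba->bb

  | aaabbba => abbba => aba => a
  | bbbbbbb => bbbbb => bbb => b
  | baba => ba => ε
  | bbab => bbb => b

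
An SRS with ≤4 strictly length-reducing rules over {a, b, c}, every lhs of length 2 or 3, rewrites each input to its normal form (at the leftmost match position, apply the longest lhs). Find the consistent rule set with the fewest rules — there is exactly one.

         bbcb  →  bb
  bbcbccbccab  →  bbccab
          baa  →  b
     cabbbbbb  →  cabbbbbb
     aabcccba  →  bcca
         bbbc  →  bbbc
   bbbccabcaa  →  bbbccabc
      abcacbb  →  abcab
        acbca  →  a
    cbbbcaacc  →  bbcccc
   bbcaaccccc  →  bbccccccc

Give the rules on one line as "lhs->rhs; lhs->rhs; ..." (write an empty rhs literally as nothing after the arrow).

aa->; aac->cc; cb->; cbc->a

  | bbcb => bb
  | bbcbccbccab => bbacbccab => bbaacab => bbccab
  | baa => b
  | cabbbbbb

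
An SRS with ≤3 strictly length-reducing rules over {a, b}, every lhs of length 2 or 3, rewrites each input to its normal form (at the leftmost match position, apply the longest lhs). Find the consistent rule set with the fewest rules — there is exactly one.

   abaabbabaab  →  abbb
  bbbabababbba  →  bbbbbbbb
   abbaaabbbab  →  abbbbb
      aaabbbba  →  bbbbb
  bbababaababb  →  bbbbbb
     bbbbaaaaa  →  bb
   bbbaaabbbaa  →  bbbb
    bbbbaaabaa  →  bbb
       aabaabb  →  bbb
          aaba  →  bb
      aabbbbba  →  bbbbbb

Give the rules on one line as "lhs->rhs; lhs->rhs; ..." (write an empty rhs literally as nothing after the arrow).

aa->b; ba->b; baa->

  | abaabbabaab => abbabaab => abbbaab => abbb
  | bbbabababbba => bbbbababbba => bbbbbabbba => bbbbbbbba => bbbbbbbb
  | abbaaabbbab => ababbbab => abbbbab => abbbbb
  | aaabbbba => babbbba => bbbbba => bbbbb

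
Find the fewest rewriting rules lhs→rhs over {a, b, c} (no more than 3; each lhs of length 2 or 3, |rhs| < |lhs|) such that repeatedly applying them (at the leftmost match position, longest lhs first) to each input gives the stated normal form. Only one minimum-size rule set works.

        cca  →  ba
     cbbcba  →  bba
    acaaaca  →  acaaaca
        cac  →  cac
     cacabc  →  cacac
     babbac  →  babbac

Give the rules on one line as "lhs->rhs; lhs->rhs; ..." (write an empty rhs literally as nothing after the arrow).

bc->c; cc->b

  | cca => ba
  | cbbcba => cbcba => ccba => bba
  | acaaaca
  | cac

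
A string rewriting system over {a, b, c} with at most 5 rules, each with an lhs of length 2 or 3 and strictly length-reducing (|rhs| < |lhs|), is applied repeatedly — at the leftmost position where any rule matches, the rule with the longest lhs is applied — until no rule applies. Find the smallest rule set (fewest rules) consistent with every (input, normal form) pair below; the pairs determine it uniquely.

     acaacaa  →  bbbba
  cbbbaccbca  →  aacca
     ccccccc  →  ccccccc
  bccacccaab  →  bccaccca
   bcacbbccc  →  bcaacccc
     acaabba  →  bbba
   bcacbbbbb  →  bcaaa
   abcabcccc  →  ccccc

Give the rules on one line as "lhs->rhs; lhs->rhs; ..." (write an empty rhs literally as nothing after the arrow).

  | acaacaa => bbacaa => bbbba
  | cbbbaccbca => acbaccbca => aaccbca => aacca
  | ccccccc
  | bccacccaab => bccaccca

ab->; aca->bb; cb->; cbb->ac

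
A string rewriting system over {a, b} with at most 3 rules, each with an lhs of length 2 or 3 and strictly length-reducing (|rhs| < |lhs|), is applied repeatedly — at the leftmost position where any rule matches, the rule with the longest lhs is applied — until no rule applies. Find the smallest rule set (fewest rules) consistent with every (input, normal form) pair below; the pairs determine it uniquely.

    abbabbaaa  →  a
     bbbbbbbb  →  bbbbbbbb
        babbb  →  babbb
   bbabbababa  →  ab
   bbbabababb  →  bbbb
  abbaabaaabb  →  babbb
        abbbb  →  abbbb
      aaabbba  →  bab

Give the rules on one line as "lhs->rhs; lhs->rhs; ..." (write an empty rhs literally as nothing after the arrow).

  | abbabbaaa => aabbaaa => bbbaaa => baaa => bba => a
  | bbbbbbbb
  | babbb
  | bbabbababa => abbababa => aababa => bbaba => aba => ab

aa->b; aba->ab; bba->a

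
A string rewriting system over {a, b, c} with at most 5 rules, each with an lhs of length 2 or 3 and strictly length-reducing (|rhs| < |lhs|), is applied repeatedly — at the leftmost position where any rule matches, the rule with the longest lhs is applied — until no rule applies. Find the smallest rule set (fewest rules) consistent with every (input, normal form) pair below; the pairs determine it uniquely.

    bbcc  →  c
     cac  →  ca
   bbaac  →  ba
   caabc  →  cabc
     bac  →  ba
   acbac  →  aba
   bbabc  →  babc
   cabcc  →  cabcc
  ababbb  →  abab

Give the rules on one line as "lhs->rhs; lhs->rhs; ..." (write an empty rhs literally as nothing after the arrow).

aa->a; ac->a; bb->b; bbc->

  | bbcc => c
  | cac => ca
  | bbaac => baac => bac => ba
  | caabc => cabc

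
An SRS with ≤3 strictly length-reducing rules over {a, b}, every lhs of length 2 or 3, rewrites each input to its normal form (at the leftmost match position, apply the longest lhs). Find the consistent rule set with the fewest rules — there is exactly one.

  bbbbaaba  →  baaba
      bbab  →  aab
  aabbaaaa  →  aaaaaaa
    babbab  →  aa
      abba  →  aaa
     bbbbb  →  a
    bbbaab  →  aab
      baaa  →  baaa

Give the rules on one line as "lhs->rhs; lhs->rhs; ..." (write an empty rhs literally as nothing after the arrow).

bab->a; bb->a; bbb->

  | bbbbaaba => baaba
  | bbab => aab
  | aabbaaaa => aaaaaaa
  | babbab => abab => aa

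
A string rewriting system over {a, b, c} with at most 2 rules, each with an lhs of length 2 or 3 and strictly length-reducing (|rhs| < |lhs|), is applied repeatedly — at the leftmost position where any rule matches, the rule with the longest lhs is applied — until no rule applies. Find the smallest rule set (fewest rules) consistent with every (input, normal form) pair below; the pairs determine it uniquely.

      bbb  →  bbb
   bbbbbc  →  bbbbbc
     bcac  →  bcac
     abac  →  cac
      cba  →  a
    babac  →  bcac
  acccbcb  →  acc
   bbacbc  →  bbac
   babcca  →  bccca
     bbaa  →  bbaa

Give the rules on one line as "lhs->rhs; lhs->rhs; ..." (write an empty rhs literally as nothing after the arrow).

  | bbb
  | bbbbbc
  | bcac
  | abac => cac

ab->c; cb->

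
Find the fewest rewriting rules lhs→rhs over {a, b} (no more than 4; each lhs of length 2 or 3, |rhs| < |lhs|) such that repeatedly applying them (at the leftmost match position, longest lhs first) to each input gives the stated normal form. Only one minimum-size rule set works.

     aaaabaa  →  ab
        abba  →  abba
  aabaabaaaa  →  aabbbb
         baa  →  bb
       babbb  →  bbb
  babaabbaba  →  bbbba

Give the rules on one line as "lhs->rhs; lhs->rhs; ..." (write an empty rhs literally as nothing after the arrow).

aaa->; aba->ab; baa->bb; bab->b

  | aaaabaa => abaa => aba => ab
  | abba
  | aabaabaaaa => aababaaaa => aabbaaaa => aabbbaa => aabbbb
  | baa => bb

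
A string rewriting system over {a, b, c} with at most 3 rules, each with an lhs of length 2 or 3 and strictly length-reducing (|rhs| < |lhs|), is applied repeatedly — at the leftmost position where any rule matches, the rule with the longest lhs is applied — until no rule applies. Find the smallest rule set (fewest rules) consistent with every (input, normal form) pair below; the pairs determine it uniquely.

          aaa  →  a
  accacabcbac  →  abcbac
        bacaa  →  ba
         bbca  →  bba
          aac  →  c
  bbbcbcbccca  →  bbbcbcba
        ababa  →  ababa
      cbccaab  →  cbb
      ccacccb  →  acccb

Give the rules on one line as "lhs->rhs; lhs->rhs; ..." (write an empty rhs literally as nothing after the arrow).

  | aaa => a
  | accacabcbac => acacabcbac => aacabcbac => cabcbac => abcbac
  | bacaa => baaa => ba
  | bbca => bba

aa->; ca->a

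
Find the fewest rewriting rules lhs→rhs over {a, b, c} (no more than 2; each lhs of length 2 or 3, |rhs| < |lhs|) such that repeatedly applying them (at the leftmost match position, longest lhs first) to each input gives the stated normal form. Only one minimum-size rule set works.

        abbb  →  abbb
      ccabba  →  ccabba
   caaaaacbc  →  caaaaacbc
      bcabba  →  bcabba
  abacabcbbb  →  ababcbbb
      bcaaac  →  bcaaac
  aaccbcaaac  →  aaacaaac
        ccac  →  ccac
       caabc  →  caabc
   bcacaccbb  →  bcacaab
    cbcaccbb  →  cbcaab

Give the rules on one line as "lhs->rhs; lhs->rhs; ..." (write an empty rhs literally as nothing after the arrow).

bac->b; ccb->a

  | abbb
  | ccabba
  | caaaaacbc
  | bcabba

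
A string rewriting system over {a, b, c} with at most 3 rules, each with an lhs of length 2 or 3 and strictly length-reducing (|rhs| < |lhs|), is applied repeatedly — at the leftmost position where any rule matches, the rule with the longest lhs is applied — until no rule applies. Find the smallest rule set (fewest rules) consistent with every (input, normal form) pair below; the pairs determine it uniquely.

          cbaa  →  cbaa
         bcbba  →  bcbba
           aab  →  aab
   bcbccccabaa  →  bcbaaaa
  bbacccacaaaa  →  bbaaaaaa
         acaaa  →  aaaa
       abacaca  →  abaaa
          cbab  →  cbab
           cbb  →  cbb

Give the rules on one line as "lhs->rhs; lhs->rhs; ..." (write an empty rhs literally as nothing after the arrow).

  | cbaa
  | bcbba
  | aab
  | bcbccccabaa => bcbcccaaaa => bcbccaaaa => bcbcaaaa => bcbaaaa

ca->a; cab->aa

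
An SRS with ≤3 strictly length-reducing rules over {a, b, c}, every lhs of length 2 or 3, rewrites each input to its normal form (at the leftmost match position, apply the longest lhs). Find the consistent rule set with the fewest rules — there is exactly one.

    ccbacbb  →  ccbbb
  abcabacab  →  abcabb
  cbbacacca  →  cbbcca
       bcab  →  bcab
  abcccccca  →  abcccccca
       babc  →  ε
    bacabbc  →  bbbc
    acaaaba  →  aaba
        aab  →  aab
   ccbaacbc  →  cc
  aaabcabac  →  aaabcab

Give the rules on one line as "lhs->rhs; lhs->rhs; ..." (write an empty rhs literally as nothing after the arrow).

  | ccbacbb => ccbbb
  | abcabacab => abcabb
  | cbbacacca => cbbcca
  | bcab

ac->; aca->; bab->a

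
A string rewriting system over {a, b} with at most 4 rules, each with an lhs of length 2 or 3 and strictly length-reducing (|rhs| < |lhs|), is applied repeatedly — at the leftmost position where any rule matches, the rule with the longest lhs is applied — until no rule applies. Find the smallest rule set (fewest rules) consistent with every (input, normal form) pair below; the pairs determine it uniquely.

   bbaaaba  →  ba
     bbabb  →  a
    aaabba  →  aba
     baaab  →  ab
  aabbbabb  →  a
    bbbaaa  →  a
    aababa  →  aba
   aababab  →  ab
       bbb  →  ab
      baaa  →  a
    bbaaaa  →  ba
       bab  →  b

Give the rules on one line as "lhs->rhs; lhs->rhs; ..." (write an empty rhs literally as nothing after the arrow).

aa->a; aaa->b; bab->b; bb->a

  | bbaaaba => aaaaba => baba => ba
  | bbabb => aabb => abb => aa => a
  | aaabba => bbba => aba
  | baaab => bbb => ab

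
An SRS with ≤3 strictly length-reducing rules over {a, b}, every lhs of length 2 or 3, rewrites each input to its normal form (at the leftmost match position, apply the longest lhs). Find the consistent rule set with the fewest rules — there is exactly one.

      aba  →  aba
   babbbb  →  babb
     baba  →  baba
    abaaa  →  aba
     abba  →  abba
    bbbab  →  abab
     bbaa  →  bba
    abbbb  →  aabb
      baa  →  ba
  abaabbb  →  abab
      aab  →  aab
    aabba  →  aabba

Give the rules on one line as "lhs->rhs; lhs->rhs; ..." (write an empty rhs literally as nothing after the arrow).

  | aba
  | babbbb => baabb => babb
  | baba
  | abaaa => abaa => aba

baa->ba; bbb->ab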